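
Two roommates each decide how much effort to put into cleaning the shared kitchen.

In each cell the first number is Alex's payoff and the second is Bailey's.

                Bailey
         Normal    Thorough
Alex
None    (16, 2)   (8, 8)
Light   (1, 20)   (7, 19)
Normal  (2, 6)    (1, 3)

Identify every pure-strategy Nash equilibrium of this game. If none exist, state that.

The unique pure-strategy Nash equilibrium is (None, Thorough).

Mark each player's best response to every combination of opponents' strategies; a profile where every player is best-responding is a pure Nash equilibrium.
Alex against Normal: payoffs 16, 1, 2 → best response None.
Alex against Thorough: payoffs 8, 7, 1 → best response None.
Bailey against None: payoffs 2, 8 → best response Thorough.
Bailey against Light: payoffs 20, 19 → best response Normal.
Bailey against Normal: payoffs 6, 3 → best response Normal.
Mutual best responses: (None, Thorough).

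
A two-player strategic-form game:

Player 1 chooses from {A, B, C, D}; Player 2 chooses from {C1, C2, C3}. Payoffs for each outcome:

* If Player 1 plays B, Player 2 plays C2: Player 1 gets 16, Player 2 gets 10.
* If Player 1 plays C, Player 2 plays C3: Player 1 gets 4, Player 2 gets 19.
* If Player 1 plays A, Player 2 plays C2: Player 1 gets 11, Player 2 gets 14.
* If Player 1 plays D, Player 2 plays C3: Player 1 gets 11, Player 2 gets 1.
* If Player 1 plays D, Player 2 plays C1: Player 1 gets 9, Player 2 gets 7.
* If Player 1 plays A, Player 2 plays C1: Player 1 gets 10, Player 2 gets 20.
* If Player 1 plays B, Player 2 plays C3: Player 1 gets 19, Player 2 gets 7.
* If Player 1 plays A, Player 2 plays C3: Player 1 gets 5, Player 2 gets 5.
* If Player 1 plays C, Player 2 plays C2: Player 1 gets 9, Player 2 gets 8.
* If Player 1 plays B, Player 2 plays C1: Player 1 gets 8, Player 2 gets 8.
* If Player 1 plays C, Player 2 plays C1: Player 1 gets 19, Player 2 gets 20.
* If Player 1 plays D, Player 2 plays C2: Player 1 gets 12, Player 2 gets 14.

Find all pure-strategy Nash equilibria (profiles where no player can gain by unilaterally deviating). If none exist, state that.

Mark each player's best response to every combination of opponents' strategies; a profile where every player is best-responding is a pure Nash equilibrium.
Player 1 against C1: payoffs 10, 8, 19, 9 → best response C.
Player 1 against C2: payoffs 11, 16, 9, 12 → best response B.
Player 1 against C3: payoffs 5, 19, 4, 11 → best response B.
Player 2 against A: payoffs 20, 14, 5 → best response C1.
Player 2 against B: payoffs 8, 10, 7 → best response C2.
Player 2 against C: payoffs 20, 8, 19 → best response C1.
Player 2 against D: payoffs 7, 14, 1 → best response C2.
Mutual best responses: (B, C2); (C, C1).

The pure Nash equilibria are (B, C2), (C, C1).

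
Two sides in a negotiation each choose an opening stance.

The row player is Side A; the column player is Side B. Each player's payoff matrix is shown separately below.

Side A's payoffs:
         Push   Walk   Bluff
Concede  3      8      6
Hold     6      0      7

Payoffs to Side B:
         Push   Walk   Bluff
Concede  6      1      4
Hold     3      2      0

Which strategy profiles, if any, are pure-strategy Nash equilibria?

(Hold, Push)

Side A against Push: payoffs 3, 6 → best response Hold.
Side A against Walk: payoffs 8, 0 → best response Concede.
Side A against Bluff: payoffs 6, 7 → best response Hold.
Side B against Concede: payoffs 6, 1, 4 → best response Push.
Side B against Hold: payoffs 3, 2, 0 → best response Push.
Mutual best responses: (Hold, Push).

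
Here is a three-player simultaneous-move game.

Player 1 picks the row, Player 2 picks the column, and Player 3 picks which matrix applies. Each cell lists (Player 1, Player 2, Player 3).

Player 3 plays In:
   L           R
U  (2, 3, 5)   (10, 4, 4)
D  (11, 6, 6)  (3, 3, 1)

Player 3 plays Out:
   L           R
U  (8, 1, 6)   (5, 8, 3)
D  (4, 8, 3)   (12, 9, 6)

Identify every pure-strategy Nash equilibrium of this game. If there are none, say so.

The pure Nash equilibria are (U, R, In), (D, L, In), (D, R, Out).

Player 1 against (L, In): payoffs 2, 11 → best response D.
Player 1 against (L, Out): payoffs 8, 4 → best response U.
Player 1 against (R, In): payoffs 10, 3 → best response U.
Player 1 against (R, Out): payoffs 5, 12 → best response D.
Player 2 against (U, In): payoffs 3, 4 → best response R.
Player 2 against (U, Out): payoffs 1, 8 → best response R.
Player 2 against (D, In): payoffs 6, 3 → best response L.
Player 2 against (D, Out): payoffs 8, 9 → best response R.
Player 3 against (U, L): payoffs 5, 6 → best response Out.
Player 3 against (U, R): payoffs 4, 3 → best response In.
Player 3 against (D, L): payoffs 6, 3 → best response In.
Player 3 against (D, R): payoffs 1, 6 → best response Out.
Mutual best responses: (U, R, In); (D, L, In); (D, R, Out).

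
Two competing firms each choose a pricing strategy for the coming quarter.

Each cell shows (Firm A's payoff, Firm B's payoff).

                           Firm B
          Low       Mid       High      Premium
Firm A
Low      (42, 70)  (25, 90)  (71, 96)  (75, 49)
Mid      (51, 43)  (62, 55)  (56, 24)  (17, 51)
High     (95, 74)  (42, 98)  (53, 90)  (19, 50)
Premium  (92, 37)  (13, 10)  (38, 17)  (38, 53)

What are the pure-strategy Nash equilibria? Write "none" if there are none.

Mark each player's best response to every combination of opponents' strategies; a profile where every player is best-responding is a pure Nash equilibrium.
Firm A against Low: payoffs 42, 51, 95, 92 → best response High.
Firm A against Mid: payoffs 25, 62, 42, 13 → best response Mid.
Firm A against High: payoffs 71, 56, 53, 38 → best response Low.
Firm A against Premium: payoffs 75, 17, 19, 38 → best response Low.
Firm B against Low: payoffs 70, 90, 96, 49 → best response High.
Firm B against Mid: payoffs 43, 55, 24, 51 → best response Mid.
Firm B against High: payoffs 74, 98, 90, 50 → best response Mid.
Firm B against Premium: payoffs 37, 10, 17, 53 → best response Premium.
Mutual best responses: (Low, High); (Mid, Mid).

(Low, High) and (Mid, Mid)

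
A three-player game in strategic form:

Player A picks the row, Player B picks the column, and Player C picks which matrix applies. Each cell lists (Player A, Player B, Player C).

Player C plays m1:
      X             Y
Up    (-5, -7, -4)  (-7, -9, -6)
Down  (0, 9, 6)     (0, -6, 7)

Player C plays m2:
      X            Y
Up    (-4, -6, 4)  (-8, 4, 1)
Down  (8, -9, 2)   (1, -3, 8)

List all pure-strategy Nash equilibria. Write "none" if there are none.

Pure-strategy Nash equilibria: (Down, X, m1); (Down, Y, m2)

For each strategy profile, look for a profitable unilateral deviation.
(Up, X, m1): Player A can switch to Down (-5 → 0). Not NE.
(Up, X, m2): Player A can switch to Down (-4 → 8). Not NE.
(Up, Y, m1): Player A can switch to Down (-7 → 0). Not NE.
(Up, Y, m2): Player A can switch to Down (-8 → 1). Not NE.
(Down, X, m1): Player A gets 0, best alternative -5; Player B gets 9, best alternative -6; Player C gets 6, best alternative 2. No profitable deviation — NE.
(Down, X, m2): Player B can switch to Y (-9 → -3). Not NE.
(Down, Y, m1): Player B can switch to X (-6 → 9). Not NE.
(Down, Y, m2): Player A gets 1, best alternative -8; Player B gets -3, best alternative -9; Player C gets 8, best alternative 7. No profitable deviation — NE.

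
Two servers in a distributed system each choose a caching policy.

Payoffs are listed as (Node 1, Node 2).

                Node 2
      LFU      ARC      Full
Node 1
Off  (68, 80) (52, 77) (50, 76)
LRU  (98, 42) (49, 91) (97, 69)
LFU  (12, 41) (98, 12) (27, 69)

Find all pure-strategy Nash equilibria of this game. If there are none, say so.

Mark each player's best response to every combination of opponents' strategies; a profile where every player is best-responding is a pure Nash equilibrium.
Node 1 against LFU: payoffs 68, 98, 12 → best response LRU.
Node 1 against ARC: payoffs 52, 49, 98 → best response LFU.
Node 1 against Full: payoffs 50, 97, 27 → best response LRU.
Node 2 against Off: payoffs 80, 77, 76 → best response LFU.
Node 2 against LRU: payoffs 42, 91, 69 → best response ARC.
Node 2 against LFU: payoffs 41, 12, 69 → best response Full.
No profile is a mutual best response for all players.

No pure-strategy Nash equilibrium.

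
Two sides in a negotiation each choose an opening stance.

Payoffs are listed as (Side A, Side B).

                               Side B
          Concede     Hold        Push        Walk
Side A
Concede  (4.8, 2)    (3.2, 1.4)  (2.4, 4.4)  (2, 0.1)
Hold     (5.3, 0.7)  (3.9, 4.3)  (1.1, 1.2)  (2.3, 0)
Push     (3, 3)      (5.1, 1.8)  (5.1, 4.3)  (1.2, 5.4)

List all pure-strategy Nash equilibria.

(Concede, Concede): Side A can switch to Hold (4.8 → 5.3). Not NE.
(Concede, Hold): Side A can switch to Hold (3.2 → 3.9). Not NE.
(Concede, Push): Side A can switch to Push (2.4 → 5.1). Not NE.
(Concede, Walk): Side A can switch to Hold (2 → 2.3). Not NE.
(Hold, Concede): Side B can switch to Hold (0.7 → 4.3). Not NE.
(Hold, Hold): Side A can switch to Push (3.9 → 5.1). Not NE.
(The remaining 6 profiles each have a profitable deviation by the same check.)

No pure-strategy Nash equilibrium.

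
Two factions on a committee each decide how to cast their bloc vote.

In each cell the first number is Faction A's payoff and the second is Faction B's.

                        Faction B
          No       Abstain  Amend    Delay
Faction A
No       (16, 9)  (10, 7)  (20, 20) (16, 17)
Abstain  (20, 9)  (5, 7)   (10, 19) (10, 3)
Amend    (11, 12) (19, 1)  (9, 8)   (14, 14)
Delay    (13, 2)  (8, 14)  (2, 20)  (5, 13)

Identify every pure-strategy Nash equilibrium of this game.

Faction A against No: payoffs 16, 20, 11, 13 → best response Abstain.
Faction A against Abstain: payoffs 10, 5, 19, 8 → best response Amend.
Faction A against Amend: payoffs 20, 10, 9, 2 → best response No.
Faction A against Delay: payoffs 16, 10, 14, 5 → best response No.
Faction B against No: payoffs 9, 7, 20, 17 → best response Amend.
Faction B against Abstain: payoffs 9, 7, 19, 3 → best response Amend.
Faction B against Amend: payoffs 12, 1, 8, 14 → best response Delay.
Faction B against Delay: payoffs 2, 14, 20, 13 → best response Amend.
Mutual best responses: (No, Amend).

(No, Amend)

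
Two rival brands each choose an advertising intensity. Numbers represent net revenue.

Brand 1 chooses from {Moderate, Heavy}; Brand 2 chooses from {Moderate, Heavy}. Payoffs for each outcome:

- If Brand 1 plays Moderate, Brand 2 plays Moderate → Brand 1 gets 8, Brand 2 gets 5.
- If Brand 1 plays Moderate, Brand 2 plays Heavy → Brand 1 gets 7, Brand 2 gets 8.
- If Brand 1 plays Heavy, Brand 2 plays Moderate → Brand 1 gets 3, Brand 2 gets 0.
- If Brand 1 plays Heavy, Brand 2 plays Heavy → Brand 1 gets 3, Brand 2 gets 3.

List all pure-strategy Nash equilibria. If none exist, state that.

Pure NE: (Moderate, Heavy)

Brand 1 against Moderate: payoffs 8, 3 → best response Moderate.
Brand 1 against Heavy: payoffs 7, 3 → best response Moderate.
Brand 2 against Moderate: payoffs 5, 8 → best response Heavy.
Brand 2 against Heavy: payoffs 0, 3 → best response Heavy.
Mutual best responses: (Moderate, Heavy).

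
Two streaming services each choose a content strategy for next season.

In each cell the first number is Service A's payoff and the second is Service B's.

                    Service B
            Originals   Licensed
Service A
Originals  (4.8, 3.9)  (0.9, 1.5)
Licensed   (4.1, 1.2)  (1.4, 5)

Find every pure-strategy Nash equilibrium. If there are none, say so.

Mark each player's best response to every combination of opponents' strategies; a profile where every player is best-responding is a pure Nash equilibrium.
Service A against Originals: payoffs 4.8, 4.1 → best response Originals.
Service A against Licensed: payoffs 0.9, 1.4 → best response Licensed.
Service B against Originals: payoffs 3.9, 1.5 → best response Originals.
Service B against Licensed: payoffs 1.2, 5 → best response Licensed.
Mutual best responses: (Originals, Originals); (Licensed, Licensed).

(Originals, Originals); (Licensed, Licensed)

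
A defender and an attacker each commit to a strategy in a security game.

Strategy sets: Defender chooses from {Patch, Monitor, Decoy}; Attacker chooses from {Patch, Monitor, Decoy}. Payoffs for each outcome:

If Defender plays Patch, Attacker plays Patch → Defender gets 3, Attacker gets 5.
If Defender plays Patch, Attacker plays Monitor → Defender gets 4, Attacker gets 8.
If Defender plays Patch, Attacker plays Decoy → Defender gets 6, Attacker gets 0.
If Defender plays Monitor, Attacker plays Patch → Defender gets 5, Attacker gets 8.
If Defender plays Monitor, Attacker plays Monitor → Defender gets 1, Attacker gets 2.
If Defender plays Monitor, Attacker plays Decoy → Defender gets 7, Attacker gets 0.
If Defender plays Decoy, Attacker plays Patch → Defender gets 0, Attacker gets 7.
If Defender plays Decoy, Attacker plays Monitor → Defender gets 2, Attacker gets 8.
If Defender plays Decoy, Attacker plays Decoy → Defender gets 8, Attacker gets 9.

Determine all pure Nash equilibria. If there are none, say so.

For each strategy profile, look for a profitable unilateral deviation.
(Patch, Patch): Defender can switch to Monitor (3 → 5). Not NE.
(Patch, Monitor): Defender gets 4, best alternative 2; Attacker gets 8, best alternative 5. No profitable deviation — NE.
(Patch, Decoy): Defender can switch to Monitor (6 → 7). Not NE.
(Monitor, Patch): Defender gets 5, best alternative 3; Attacker gets 8, best alternative 2. No profitable deviation — NE.
(Monitor, Monitor): Defender can switch to Patch (1 → 4). Not NE.
(Monitor, Decoy): Defender can switch to Decoy (7 → 8). Not NE.
(Decoy, Patch): Defender can switch to Patch (0 → 3). Not NE.
(Decoy, Monitor): Defender can switch to Patch (2 → 4). Not NE.
(Decoy, Decoy): Defender gets 8, best alternative 7; Attacker gets 9, best alternative 8. No profitable deviation — NE.

Pure-strategy Nash equilibria: (Patch, Monitor); (Monitor, Patch); (Decoy, Decoy)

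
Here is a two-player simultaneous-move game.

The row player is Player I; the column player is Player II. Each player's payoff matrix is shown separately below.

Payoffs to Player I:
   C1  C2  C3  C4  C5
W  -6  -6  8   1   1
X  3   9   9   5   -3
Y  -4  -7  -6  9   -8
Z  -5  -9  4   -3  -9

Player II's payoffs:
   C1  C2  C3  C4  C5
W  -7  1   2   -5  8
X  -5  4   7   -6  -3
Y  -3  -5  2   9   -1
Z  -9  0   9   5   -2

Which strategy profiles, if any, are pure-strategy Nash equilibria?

Check each profile: it is a Nash equilibrium iff no player can strictly gain by switching unilaterally.
(W, C1): Player I can switch to X (-6 → 3). Not NE.
(W, C2): Player I can switch to X (-6 → 9). Not NE.
(W, C3): Player I can switch to X (8 → 9). Not NE.
(W, C4): Player I can switch to X (1 → 5). Not NE.
(W, C5): Player I gets 1, best alternative -3; Player II gets 8, best alternative 2. No profitable deviation — NE.
(X, C1): Player II can switch to C2 (-5 → 4). Not NE.
(X, C2): Player II can switch to C3 (4 → 7). Not NE.
(X, C3): Player I gets 9, best alternative 8; Player II gets 7, best alternative 4. No profitable deviation — NE.
(X, C4): Player I can switch to Y (5 → 9). Not NE.
(X, C5): Player I can switch to W (-3 → 1). Not NE.
(Y, C1): Player I can switch to X (-4 → 3). Not NE.
(Y, C2): Player I can switch to W (-7 → -6). Not NE.
(Y, C3): Player I can switch to W (-6 → 8). Not NE.
(Y, C4): Player I gets 9, best alternative 5; Player II gets 9, best alternative 2. No profitable deviation — NE.
(Y, C5): Player I can switch to W (-8 → 1). Not NE.
(The remaining 5 profiles each have a profitable deviation by the same check.)

The pure Nash equilibria are (W, C5) and (X, C3) and (Y, C4).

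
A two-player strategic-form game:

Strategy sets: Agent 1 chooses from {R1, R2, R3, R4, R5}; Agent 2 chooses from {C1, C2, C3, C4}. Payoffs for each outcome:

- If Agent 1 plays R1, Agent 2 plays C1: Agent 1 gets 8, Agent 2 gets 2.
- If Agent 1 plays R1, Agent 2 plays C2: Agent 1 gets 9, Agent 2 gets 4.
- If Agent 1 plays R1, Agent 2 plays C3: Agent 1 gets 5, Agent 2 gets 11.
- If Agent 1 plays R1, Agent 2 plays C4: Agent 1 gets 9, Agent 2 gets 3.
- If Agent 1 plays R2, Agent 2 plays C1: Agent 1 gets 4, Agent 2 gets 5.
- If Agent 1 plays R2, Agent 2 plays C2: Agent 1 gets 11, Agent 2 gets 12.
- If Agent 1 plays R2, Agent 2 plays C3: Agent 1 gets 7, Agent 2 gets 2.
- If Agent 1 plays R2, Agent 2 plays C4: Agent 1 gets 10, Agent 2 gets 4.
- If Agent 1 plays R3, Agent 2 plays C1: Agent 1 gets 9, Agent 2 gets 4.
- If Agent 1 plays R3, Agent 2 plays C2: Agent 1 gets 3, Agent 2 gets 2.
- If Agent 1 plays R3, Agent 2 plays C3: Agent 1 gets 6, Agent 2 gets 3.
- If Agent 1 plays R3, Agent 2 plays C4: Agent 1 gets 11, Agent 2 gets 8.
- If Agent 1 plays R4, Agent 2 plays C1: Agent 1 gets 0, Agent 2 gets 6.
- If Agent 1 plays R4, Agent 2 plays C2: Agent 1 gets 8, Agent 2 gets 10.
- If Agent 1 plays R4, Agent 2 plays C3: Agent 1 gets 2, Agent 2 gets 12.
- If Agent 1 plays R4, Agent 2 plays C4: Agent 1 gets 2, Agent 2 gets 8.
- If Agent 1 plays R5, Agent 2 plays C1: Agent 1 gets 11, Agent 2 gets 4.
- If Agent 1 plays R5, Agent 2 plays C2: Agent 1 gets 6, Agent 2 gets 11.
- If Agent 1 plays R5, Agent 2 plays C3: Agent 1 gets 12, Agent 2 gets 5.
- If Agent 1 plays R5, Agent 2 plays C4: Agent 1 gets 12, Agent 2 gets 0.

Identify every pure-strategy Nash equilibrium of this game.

Pure NE: (R2, C2)

Agent 1 against C1: payoffs 8, 4, 9, 0, 11 → best response R5.
Agent 1 against C2: payoffs 9, 11, 3, 8, 6 → best response R2.
Agent 1 against C3: payoffs 5, 7, 6, 2, 12 → best response R5.
Agent 1 against C4: payoffs 9, 10, 11, 2, 12 → best response R5.
Agent 2 against R1: payoffs 2, 4, 11, 3 → best response C3.
Agent 2 against R2: payoffs 5, 12, 2, 4 → best response C2.
Agent 2 against R3: payoffs 4, 2, 3, 8 → best response C4.
Agent 2 against R4: payoffs 6, 10, 12, 8 → best response C3.
Agent 2 against R5: payoffs 4, 11, 5, 0 → best response C2.
Mutual best responses: (R2, C2).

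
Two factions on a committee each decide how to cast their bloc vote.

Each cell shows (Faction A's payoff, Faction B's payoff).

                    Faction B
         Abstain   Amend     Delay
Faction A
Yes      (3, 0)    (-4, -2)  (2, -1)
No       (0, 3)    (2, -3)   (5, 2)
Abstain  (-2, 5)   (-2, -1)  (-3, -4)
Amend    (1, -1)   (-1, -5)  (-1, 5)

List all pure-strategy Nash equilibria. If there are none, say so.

Faction A against Abstain: payoffs 3, 0, -2, 1 → best response Yes.
Faction A against Amend: payoffs -4, 2, -2, -1 → best response No.
Faction A against Delay: payoffs 2, 5, -3, -1 → best response No.
Faction B against Yes: payoffs 0, -2, -1 → best response Abstain.
Faction B against No: payoffs 3, -3, 2 → best response Abstain.
Faction B against Abstain: payoffs 5, -1, -4 → best response Abstain.
Faction B against Amend: payoffs -1, -5, 5 → best response Delay.
Mutual best responses: (Yes, Abstain).

The unique pure-strategy Nash equilibrium is (Yes, Abstain).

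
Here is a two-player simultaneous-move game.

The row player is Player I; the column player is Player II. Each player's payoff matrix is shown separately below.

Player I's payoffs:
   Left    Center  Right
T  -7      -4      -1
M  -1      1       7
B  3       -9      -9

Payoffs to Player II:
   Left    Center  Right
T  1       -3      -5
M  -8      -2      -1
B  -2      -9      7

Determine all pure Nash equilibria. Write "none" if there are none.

The unique pure-strategy Nash equilibrium is (M, Right).

Check each profile: it is a Nash equilibrium iff no player can strictly gain by switching unilaterally.
(T, Left): Player I can switch to M (-7 → -1). Not NE.
(T, Center): Player I can switch to M (-4 → 1). Not NE.
(T, Right): Player I can switch to M (-1 → 7). Not NE.
(M, Left): Player I can switch to B (-1 → 3). Not NE.
(M, Center): Player II can switch to Right (-2 → -1). Not NE.
(M, Right): Player I gets 7, best alternative -1; Player II gets -1, best alternative -2. No profitable deviation — NE.
(B, Left): Player II can switch to Right (-2 → 7). Not NE.
(B, Center): Player I can switch to T (-9 → -4). Not NE.
(B, Right): Player I can switch to T (-9 → -1). Not NE.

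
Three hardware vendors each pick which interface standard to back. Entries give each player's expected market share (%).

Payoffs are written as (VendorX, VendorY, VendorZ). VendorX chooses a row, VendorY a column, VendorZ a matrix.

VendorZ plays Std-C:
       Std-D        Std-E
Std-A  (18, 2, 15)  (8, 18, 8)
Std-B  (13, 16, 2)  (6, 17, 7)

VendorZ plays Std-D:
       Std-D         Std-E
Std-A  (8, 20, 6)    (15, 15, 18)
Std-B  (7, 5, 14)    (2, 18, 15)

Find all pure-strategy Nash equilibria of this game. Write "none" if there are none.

(Std-A, Std-D, Std-C): VendorY can switch to Std-E (2 → 18). Not NE.
(Std-A, Std-D, Std-D): VendorZ can switch to Std-C (6 → 15). Not NE.
(Std-A, Std-E, Std-C): VendorZ can switch to Std-D (8 → 18). Not NE.
(Std-A, Std-E, Std-D): VendorY can switch to Std-D (15 → 20). Not NE.
(Std-B, Std-D, Std-C): VendorX can switch to Std-A (13 → 18). Not NE.
(Std-B, Std-D, Std-D): VendorX can switch to Std-A (7 → 8). Not NE.
(Std-B, Std-E, Std-C): VendorX can switch to Std-A (6 → 8). Not NE.
(Std-B, Std-E, Std-D): VendorX can switch to Std-A (2 → 15). Not NE.

No pure-strategy Nash equilibrium.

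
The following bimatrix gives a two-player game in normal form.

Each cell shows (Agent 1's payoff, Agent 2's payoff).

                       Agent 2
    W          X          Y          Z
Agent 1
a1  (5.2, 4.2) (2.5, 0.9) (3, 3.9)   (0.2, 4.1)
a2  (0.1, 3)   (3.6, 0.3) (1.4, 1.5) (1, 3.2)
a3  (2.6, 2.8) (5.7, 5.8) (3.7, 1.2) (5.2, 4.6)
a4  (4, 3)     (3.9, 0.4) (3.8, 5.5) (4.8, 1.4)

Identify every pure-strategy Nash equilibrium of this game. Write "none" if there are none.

The pure Nash equilibria are (a1, W); (a3, X); (a4, Y).

For each strategy profile, look for a profitable unilateral deviation.
(a1, W): Agent 1 gets 5.2, best alternative 4; Agent 2 gets 4.2, best alternative 4.1. No profitable deviation — NE.
(a1, X): Agent 1 can switch to a2 (2.5 → 3.6). Not NE.
(a1, Y): Agent 1 can switch to a3 (3 → 3.7). Not NE.
(a1, Z): Agent 1 can switch to a2 (0.2 → 1). Not NE.
(a2, W): Agent 1 can switch to a1 (0.1 → 5.2). Not NE.
(a2, X): Agent 1 can switch to a3 (3.6 → 5.7). Not NE.
(a2, Y): Agent 1 can switch to a1 (1.4 → 3). Not NE.
(a2, Z): Agent 1 can switch to a3 (1 → 5.2). Not NE.
(a3, W): Agent 1 can switch to a1 (2.6 → 5.2). Not NE.
(a3, X): Agent 1 gets 5.7, best alternative 3.9; Agent 2 gets 5.8, best alternative 4.6. No profitable deviation — NE.
(a3, Y): Agent 1 can switch to a4 (3.7 → 3.8). Not NE.
(a3, Z): Agent 2 can switch to X (4.6 → 5.8). Not NE.
(a4, Y): Agent 1 gets 3.8, best alternative 3.7; Agent 2 gets 5.5, best alternative 3. No profitable deviation — NE.
(The remaining 3 profiles each have a profitable deviation by the same check.)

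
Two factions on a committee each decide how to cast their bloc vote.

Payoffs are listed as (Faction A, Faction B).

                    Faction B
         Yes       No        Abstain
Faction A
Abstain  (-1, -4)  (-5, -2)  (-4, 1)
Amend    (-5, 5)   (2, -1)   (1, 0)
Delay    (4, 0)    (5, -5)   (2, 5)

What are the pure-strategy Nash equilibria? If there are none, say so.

Faction A against Yes: payoffs -1, -5, 4 → best response Delay.
Faction A against No: payoffs -5, 2, 5 → best response Delay.
Faction A against Abstain: payoffs -4, 1, 2 → best response Delay.
Faction B against Abstain: payoffs -4, -2, 1 → best response Abstain.
Faction B against Amend: payoffs 5, -1, 0 → best response Yes.
Faction B against Delay: payoffs 0, -5, 5 → best response Abstain.
Mutual best responses: (Delay, Abstain).

Pure NE: (Delay, Abstain)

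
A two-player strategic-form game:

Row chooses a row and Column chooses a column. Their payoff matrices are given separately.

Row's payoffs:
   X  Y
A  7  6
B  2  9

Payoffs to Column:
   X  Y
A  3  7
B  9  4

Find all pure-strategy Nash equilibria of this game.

none

(A, X): Column can switch to Y (3 → 7). Not NE.
(A, Y): Row can switch to B (6 → 9). Not NE.
(B, X): Row can switch to A (2 → 7). Not NE.
(B, Y): Column can switch to X (4 → 9). Not NE.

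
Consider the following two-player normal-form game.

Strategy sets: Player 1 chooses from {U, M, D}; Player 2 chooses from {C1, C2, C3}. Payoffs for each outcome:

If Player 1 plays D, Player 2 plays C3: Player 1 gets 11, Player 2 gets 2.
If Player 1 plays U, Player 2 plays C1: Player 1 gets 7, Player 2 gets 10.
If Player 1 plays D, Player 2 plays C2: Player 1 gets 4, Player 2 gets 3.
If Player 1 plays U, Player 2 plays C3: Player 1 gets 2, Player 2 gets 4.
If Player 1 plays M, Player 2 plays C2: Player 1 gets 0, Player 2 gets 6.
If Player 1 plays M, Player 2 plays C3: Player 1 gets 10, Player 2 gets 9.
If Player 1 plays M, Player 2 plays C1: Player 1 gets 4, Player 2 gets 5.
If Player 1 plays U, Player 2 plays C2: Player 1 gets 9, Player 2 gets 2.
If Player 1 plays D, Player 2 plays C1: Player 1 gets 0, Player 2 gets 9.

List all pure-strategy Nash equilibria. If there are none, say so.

(U, C1)

Check each profile: it is a Nash equilibrium iff no player can strictly gain by switching unilaterally.
(U, C1): Player 1 gets 7, best alternative 4; Player 2 gets 10, best alternative 4. No profitable deviation — NE.
(U, C2): Player 2 can switch to C1 (2 → 10). Not NE.
(U, C3): Player 1 can switch to M (2 → 10). Not NE.
(M, C1): Player 1 can switch to U (4 → 7). Not NE.
(M, C2): Player 1 can switch to U (0 → 9). Not NE.
(M, C3): Player 1 can switch to D (10 → 11). Not NE.
(D, C1): Player 1 can switch to U (0 → 7). Not NE.
(D, C2): Player 1 can switch to U (4 → 9). Not NE.
(D, C3): Player 2 can switch to C1 (2 → 9). Not NE.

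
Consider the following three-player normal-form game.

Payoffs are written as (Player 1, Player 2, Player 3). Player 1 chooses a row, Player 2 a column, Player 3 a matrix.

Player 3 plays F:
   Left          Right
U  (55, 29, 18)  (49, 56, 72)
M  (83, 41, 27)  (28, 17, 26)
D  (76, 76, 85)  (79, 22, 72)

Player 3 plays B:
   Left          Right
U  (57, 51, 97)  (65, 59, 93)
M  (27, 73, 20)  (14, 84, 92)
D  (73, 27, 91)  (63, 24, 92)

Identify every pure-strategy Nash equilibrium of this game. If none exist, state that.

(U, Right, B) and (M, Left, F) and (D, Left, B)

Check each profile: it is a Nash equilibrium iff no player can strictly gain by switching unilaterally.
(U, Left, F): Player 1 can switch to M (55 → 83). Not NE.
(U, Left, B): Player 1 can switch to D (57 → 73). Not NE.
(U, Right, F): Player 1 can switch to D (49 → 79). Not NE.
(U, Right, B): Player 1 gets 65, best alternative 63; Player 2 gets 59, best alternative 51; Player 3 gets 93, best alternative 72. No profitable deviation — NE.
(M, Left, F): Player 1 gets 83, best alternative 76; Player 2 gets 41, best alternative 17; Player 3 gets 27, best alternative 20. No profitable deviation — NE.
(M, Left, B): Player 1 can switch to U (27 → 57). Not NE.
(M, Right, F): Player 1 can switch to U (28 → 49). Not NE.
(M, Right, B): Player 1 can switch to U (14 → 65). Not NE.
(D, Left, F): Player 1 can switch to M (76 → 83). Not NE.
(D, Left, B): Player 1 gets 73, best alternative 57; Player 2 gets 27, best alternative 24; Player 3 gets 91, best alternative 85. No profitable deviation — NE.
(D, Right, F): Player 2 can switch to Left (22 → 76). Not NE.
(D, Right, B): Player 1 can switch to U (63 → 65). Not NE.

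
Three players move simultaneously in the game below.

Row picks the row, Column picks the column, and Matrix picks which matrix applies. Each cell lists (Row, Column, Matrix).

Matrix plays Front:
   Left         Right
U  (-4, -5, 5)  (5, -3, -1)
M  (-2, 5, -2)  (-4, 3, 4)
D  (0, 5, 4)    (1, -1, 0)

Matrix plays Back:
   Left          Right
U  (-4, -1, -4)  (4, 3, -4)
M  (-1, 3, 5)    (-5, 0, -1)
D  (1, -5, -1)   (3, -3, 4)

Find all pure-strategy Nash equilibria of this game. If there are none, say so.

(U, Right, Front); (D, Left, Front)

(U, Left, Front): Row can switch to M (-4 → -2). Not NE.
(U, Left, Back): Row can switch to M (-4 → -1). Not NE.
(U, Right, Front): Row gets 5, best alternative 1; Column gets -3, best alternative -5; Matrix gets -1, best alternative -4. No profitable deviation — NE.
(U, Right, Back): Matrix can switch to Front (-4 → -1). Not NE.
(M, Left, Front): Row can switch to D (-2 → 0). Not NE.
(M, Left, Back): Row can switch to D (-1 → 1). Not NE.
(M, Right, Front): Row can switch to U (-4 → 5). Not NE.
(M, Right, Back): Row can switch to U (-5 → 4). Not NE.
(D, Left, Front): Row gets 0, best alternative -2; Column gets 5, best alternative -1; Matrix gets 4, best alternative -1. No profitable deviation — NE.
(D, Left, Back): Column can switch to Right (-5 → -3). Not NE.
(D, Right, Front): Row can switch to U (1 → 5). Not NE.
(D, Right, Back): Row can switch to U (3 → 4). Not NE.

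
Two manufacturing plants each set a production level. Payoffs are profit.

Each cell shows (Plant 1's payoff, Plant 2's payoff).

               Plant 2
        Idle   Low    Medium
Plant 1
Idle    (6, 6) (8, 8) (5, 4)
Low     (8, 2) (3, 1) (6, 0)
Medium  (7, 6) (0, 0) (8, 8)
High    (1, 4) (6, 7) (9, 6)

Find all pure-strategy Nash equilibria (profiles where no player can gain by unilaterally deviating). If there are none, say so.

The pure Nash equilibria are (Idle, Low) and (Low, Idle).

Check each profile: it is a Nash equilibrium iff no player can strictly gain by switching unilaterally.
(Idle, Idle): Plant 1 can switch to Low (6 → 8). Not NE.
(Idle, Low): Plant 1 gets 8, best alternative 6; Plant 2 gets 8, best alternative 6. No profitable deviation — NE.
(Idle, Medium): Plant 1 can switch to Low (5 → 6). Not NE.
(Low, Idle): Plant 1 gets 8, best alternative 7; Plant 2 gets 2, best alternative 1. No profitable deviation — NE.
(Low, Low): Plant 1 can switch to Idle (3 → 8). Not NE.
(Low, Medium): Plant 1 can switch to Medium (6 → 8). Not NE.
(Medium, Idle): Plant 1 can switch to Low (7 → 8). Not NE.
(Medium, Low): Plant 1 can switch to Idle (0 → 8). Not NE.
(The remaining 4 profiles each have a profitable deviation by the same check.)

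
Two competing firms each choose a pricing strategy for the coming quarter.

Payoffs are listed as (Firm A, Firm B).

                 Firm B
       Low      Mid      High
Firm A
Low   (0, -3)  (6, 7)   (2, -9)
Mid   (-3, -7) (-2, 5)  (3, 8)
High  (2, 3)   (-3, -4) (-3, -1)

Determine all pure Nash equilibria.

For each strategy profile, look for a profitable unilateral deviation.
(Low, Low): Firm A can switch to High (0 → 2). Not NE.
(Low, Mid): Firm A gets 6, best alternative -2; Firm B gets 7, best alternative -3. No profitable deviation — NE.
(Low, High): Firm A can switch to Mid (2 → 3). Not NE.
(Mid, Low): Firm A can switch to Low (-3 → 0). Not NE.
(Mid, Mid): Firm A can switch to Low (-2 → 6). Not NE.
(Mid, High): Firm A gets 3, best alternative 2; Firm B gets 8, best alternative 5. No profitable deviation — NE.
(High, Low): Firm A gets 2, best alternative 0; Firm B gets 3, best alternative -1. No profitable deviation — NE.
(High, Mid): Firm A can switch to Low (-3 → 6). Not NE.
(High, High): Firm A can switch to Low (-3 → 2). Not NE.

(Low, Mid); (Mid, High); (High, Low)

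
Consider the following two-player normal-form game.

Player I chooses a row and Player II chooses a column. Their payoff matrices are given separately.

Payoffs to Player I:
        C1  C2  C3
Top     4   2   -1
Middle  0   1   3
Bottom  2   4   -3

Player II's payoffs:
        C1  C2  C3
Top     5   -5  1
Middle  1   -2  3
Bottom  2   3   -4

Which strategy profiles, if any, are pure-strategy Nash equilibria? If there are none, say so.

Player I against C1: payoffs 4, 0, 2 → best response Top.
Player I against C2: payoffs 2, 1, 4 → best response Bottom.
Player I against C3: payoffs -1, 3, -3 → best response Middle.
Player II against Top: payoffs 5, -5, 1 → best response C1.
Player II against Middle: payoffs 1, -2, 3 → best response C3.
Player II against Bottom: payoffs 2, 3, -4 → best response C2.
Mutual best responses: (Top, C1); (Middle, C3); (Bottom, C2).

The pure Nash equilibria are (Top, C1), (Middle, C3), (Bottom, C2).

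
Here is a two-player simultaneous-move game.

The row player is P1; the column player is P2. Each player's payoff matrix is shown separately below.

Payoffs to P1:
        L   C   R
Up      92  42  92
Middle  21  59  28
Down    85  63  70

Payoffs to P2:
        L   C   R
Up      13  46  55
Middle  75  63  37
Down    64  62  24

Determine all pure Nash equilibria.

(Up, R)

P1 against L: payoffs 92, 21, 85 → best response Up.
P1 against C: payoffs 42, 59, 63 → best response Down.
P1 against R: payoffs 92, 28, 70 → best response Up.
P2 against Up: payoffs 13, 46, 55 → best response R.
P2 against Middle: payoffs 75, 63, 37 → best response L.
P2 against Down: payoffs 64, 62, 24 → best response L.
Mutual best responses: (Up, R).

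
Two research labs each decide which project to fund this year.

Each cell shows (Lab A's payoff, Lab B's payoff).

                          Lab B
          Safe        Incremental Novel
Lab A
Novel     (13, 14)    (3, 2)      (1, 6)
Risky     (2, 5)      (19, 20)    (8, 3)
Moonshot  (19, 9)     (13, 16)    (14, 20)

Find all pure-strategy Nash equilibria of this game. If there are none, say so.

Lab A against Safe: payoffs 13, 2, 19 → best response Moonshot.
Lab A against Incremental: payoffs 3, 19, 13 → best response Risky.
Lab A against Novel: payoffs 1, 8, 14 → best response Moonshot.
Lab B against Novel: payoffs 14, 2, 6 → best response Safe.
Lab B against Risky: payoffs 5, 20, 3 → best response Incremental.
Lab B against Moonshot: payoffs 9, 16, 20 → best response Novel.
Mutual best responses: (Risky, Incremental); (Moonshot, Novel).

The pure Nash equilibria are (Risky, Incremental), (Moonshot, Novel).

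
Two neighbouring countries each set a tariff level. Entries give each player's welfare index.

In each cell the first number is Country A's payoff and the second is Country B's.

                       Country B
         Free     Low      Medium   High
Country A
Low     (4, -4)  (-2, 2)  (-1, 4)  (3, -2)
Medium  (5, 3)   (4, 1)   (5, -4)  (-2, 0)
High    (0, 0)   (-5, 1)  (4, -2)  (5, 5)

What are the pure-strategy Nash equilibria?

(Medium, Free); (High, High)

(Low, Free): Country A can switch to Medium (4 → 5). Not NE.
(Low, Low): Country A can switch to Medium (-2 → 4). Not NE.
(Low, Medium): Country A can switch to Medium (-1 → 5). Not NE.
(Low, High): Country A can switch to High (3 → 5). Not NE.
(Medium, Free): Country A gets 5, best alternative 4; Country B gets 3, best alternative 1. No profitable deviation — NE.
(Medium, Low): Country B can switch to Free (1 → 3). Not NE.
(Medium, Medium): Country B can switch to Free (-4 → 3). Not NE.
(Medium, High): Country A can switch to Low (-2 → 3). Not NE.
(High, Free): Country A can switch to Low (0 → 4). Not NE.
(High, Low): Country A can switch to Low (-5 → -2). Not NE.
(High, Medium): Country A can switch to Medium (4 → 5). Not NE.
(High, High): Country A gets 5, best alternative 3; Country B gets 5, best alternative 1. No profitable deviation — NE.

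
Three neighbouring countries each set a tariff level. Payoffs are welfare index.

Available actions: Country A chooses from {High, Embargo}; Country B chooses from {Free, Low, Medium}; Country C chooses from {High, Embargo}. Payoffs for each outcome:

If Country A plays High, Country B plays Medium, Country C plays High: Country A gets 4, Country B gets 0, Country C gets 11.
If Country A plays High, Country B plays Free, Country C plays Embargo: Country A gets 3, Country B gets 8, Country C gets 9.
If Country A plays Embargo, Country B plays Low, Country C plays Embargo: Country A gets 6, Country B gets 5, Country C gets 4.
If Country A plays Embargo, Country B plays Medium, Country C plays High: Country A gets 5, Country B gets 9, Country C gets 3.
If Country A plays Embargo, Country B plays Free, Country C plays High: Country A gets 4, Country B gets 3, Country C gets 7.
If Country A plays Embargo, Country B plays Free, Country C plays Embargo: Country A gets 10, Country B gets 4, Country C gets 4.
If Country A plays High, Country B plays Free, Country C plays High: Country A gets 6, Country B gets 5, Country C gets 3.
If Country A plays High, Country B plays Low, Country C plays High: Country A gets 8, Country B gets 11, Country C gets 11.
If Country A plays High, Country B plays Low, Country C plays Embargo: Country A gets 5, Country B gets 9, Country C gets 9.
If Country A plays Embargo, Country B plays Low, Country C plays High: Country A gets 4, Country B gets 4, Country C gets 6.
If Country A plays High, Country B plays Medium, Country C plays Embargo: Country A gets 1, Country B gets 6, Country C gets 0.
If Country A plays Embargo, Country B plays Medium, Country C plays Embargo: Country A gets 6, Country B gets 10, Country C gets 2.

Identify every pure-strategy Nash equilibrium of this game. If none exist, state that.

(High, Low, High); (Embargo, Medium, High)

Country A against (Free, High): payoffs 6, 4 → best response High.
Country A against (Free, Embargo): payoffs 3, 10 → best response Embargo.
Country A against (Low, High): payoffs 8, 4 → best response High.
Country A against (Low, Embargo): payoffs 5, 6 → best response Embargo.
Country A against (Medium, High): payoffs 4, 5 → best response Embargo.
Country A against (Medium, Embargo): payoffs 1, 6 → best response Embargo.
Country B against (High, High): payoffs 5, 11, 0 → best response Low.
Country B against (High, Embargo): payoffs 8, 9, 6 → best response Low.
Country B against (Embargo, High): payoffs 3, 4, 9 → best response Medium.
Country B against (Embargo, Embargo): payoffs 4, 5, 10 → best response Medium.
Country C against (High, Free): payoffs 3, 9 → best response Embargo.
Country C against (High, Low): payoffs 11, 9 → best response High.
Country C against (High, Medium): payoffs 11, 0 → best response High.
Country C against (Embargo, Free): payoffs 7, 4 → best response High.
Country C against (Embargo, Low): payoffs 6, 4 → best response High.
Country C against (Embargo, Medium): payoffs 3, 2 → best response High.
Mutual best responses: (High, Low, High); (Embargo, Medium, High).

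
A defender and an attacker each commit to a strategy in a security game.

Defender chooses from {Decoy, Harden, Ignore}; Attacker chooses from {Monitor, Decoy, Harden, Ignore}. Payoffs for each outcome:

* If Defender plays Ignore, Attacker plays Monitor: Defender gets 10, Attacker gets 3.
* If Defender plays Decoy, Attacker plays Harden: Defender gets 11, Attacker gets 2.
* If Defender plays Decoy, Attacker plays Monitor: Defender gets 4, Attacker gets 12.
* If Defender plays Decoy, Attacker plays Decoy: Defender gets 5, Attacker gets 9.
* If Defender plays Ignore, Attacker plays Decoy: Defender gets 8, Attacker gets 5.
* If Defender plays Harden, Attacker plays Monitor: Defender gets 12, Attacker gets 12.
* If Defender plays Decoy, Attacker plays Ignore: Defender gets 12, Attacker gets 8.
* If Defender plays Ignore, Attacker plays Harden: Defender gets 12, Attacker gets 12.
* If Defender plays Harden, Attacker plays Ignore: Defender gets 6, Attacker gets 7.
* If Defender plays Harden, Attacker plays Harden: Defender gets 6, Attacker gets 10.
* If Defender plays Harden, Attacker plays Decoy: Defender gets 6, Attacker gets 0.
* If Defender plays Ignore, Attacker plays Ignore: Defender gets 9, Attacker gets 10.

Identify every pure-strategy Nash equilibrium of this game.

Defender against Monitor: payoffs 4, 12, 10 → best response Harden.
Defender against Decoy: payoffs 5, 6, 8 → best response Ignore.
Defender against Harden: payoffs 11, 6, 12 → best response Ignore.
Defender against Ignore: payoffs 12, 6, 9 → best response Decoy.
Attacker against Decoy: payoffs 12, 9, 2, 8 → best response Monitor.
Attacker against Harden: payoffs 12, 0, 10, 7 → best response Monitor.
Attacker against Ignore: payoffs 3, 5, 12, 10 → best response Harden.
Mutual best responses: (Harden, Monitor); (Ignore, Harden).

(Harden, Monitor), (Ignore, Harden)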